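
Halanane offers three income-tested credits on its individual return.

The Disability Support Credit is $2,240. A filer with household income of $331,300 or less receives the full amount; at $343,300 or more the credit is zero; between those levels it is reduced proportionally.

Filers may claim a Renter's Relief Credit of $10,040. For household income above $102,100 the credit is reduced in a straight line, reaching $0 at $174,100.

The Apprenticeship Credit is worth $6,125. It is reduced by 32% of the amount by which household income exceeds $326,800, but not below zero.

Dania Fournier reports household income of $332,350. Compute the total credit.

Disability Support Credit: $332,350 is $1,050 into a $12,000 phase-out range, leaving 10,950/12,000 of the credit: $2,240 × 10,950/12,000 = $2,044.
Renter's Relief Credit: $332,350 is at or above $174,100, so the credit is $0.
Apprenticeship Credit: 32% of the $5,550 excess over $326,800 is $1,776; credit = $6,125 − $1,776 = $4,349.
Total: $2,044 + $0 + $4,349 = $6,393.

$6,393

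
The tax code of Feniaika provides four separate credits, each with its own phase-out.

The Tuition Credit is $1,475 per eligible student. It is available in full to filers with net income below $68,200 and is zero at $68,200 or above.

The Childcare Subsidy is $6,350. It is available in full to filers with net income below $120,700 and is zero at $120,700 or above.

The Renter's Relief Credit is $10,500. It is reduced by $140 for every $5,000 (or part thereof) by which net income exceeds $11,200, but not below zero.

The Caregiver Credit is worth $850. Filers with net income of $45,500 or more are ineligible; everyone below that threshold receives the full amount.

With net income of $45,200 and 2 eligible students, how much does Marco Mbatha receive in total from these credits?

$19,670

Tuition Credit: base = 2 × $1,475 = $2,950. $45,200 is below the $68,200 cutoff, so the full $2,950 applies.
Childcare Subsidy: $45,200 is below the $120,700 cutoff, so the full $6,350 applies.
Renter's Relief Credit: income exceeds $11,200 by $34,000, which is 7 full-or-partial $5,000 increments; reduction = 7 × $140 = $980, leaving $9,520.
Caregiver Credit: $45,200 is below the $45,500 cutoff, so the full $850 applies.
Total: $2,950 + $6,350 + $9,520 + $850 = $19,670.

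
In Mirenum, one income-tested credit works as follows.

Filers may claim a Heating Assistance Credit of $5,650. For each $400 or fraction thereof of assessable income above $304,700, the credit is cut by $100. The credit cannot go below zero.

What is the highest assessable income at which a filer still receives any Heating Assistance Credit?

$327,100

After 56 increments the reduction is 56 × $100 = $5,600, leaving $50; one more increment wipes it out. Increment 56 ends at excess 56 × $400 = $22,400, so the highest qualifying income is $304,700 + $22,400 = $327,100.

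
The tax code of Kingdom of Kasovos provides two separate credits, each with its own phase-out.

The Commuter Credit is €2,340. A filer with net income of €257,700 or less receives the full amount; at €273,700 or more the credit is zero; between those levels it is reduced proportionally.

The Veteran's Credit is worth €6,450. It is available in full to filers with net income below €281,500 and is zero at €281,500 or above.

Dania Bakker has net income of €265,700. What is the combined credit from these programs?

Commuter Credit: €265,700 is €8,000 into a €16,000 phase-out range, leaving 8,000/16,000 of the credit: €2,340 × 8,000/16,000 = €1,170.
Veteran's Credit: €265,700 is below the €281,500 cutoff, so the full €6,450 applies.
Total: €1,170 + €6,450 = €7,620.

€7,620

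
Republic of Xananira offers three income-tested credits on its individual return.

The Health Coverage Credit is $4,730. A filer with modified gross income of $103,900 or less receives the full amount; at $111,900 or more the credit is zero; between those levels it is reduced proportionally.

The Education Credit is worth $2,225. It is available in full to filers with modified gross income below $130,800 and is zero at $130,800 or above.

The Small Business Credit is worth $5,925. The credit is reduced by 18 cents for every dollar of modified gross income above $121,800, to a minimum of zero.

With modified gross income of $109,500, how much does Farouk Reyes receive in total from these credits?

$9,569

Health Coverage Credit: $109,500 is $5,600 into a $8,000 phase-out range, leaving 2,400/8,000 of the credit: $4,730 × 2,400/8,000 = $1,419.
Education Credit: $109,500 is below the $130,800 cutoff, so the full $2,225 applies.
Small Business Credit: $109,500 is at or below the $121,800 threshold, so the full $5,925 applies.
Total: $1,419 + $2,225 + $5,925 = $9,569.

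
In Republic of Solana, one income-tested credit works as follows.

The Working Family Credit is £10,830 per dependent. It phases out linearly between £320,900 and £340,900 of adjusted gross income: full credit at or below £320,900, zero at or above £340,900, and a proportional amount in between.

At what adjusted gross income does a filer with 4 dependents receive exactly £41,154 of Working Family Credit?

£321,900

Full credit = 4 × £10,830 = £43,320.
£41,154 is 41,154/43,320 of the full £43,320, so 2,166/43,320 of the £20,000 range has been used: income = £320,900 + £20,000 × 2,166/43,320 = £321,900.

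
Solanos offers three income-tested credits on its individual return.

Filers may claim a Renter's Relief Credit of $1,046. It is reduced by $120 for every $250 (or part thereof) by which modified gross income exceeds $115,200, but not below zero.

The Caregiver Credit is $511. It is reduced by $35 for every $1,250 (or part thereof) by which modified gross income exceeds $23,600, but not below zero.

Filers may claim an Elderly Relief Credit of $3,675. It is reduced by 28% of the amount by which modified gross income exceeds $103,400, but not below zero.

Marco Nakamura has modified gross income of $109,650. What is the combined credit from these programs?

$2,971

Renter's Relief Credit: $109,650 is at or below the $115,200 threshold, so the full $1,046 applies.
Caregiver Credit: income exceeds $23,600 by $86,050 → 69 increments × $35 = $2,415 ≥ base, so the credit is $0.
Elderly Relief Credit: 28% of the $6,250 excess over $103,400 is $1,750; credit = $3,675 − $1,750 = $1,925.
Total: $1,046 + $0 + $1,925 = $2,971.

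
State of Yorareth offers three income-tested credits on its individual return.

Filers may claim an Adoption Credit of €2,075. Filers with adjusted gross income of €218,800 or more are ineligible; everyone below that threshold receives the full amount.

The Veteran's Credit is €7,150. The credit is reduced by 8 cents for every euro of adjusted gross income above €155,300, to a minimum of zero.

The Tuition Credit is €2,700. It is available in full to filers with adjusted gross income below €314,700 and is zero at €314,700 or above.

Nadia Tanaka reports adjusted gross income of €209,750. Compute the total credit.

Adoption Credit: €209,750 is below the €218,800 cutoff, so the full €2,075 applies.
Veteran's Credit: 8% of the €54,450 excess over €155,300 is €4,356; credit = €7,150 − €4,356 = €2,794.
Tuition Credit: €209,750 is below the €314,700 cutoff, so the full €2,700 applies.
Total: €2,075 + €2,794 + €2,700 = €7,569.

€7,569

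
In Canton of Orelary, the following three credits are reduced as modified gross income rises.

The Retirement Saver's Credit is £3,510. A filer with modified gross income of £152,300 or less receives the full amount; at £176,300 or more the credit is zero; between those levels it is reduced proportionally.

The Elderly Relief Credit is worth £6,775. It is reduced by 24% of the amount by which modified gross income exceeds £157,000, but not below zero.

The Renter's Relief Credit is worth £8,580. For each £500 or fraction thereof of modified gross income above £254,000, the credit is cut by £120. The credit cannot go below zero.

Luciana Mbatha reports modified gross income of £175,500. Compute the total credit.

Retirement Saver's Credit: £175,500 is £23,200 into a £24,000 phase-out range, leaving 800/24,000 of the credit: £3,510 × 800/24,000 = £117.
Elderly Relief Credit: 24% of the £18,500 excess over £157,000 is £4,440; credit = £6,775 − £4,440 = £2,335.
Renter's Relief Credit: £175,500 is at or below the £254,000 threshold, so the full £8,580 applies.
Total: £117 + £2,335 + £8,580 = £11,032.

£11,032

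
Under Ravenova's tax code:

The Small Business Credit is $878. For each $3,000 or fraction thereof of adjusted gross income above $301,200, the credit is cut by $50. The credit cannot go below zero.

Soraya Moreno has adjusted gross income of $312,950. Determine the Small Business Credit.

Small Business Credit: income exceeds $301,200 by $11,750, which is 4 full-or-partial $3,000 increments; reduction = 4 × $50 = $200, leaving $678.

$678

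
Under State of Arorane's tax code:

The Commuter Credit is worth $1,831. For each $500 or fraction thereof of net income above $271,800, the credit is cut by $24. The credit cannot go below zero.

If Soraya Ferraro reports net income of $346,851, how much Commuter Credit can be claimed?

$0

Commuter Credit: income exceeds $271,800 by $75,051 → 151 increments × $24 = $3,624 ≥ base, so the credit is $0.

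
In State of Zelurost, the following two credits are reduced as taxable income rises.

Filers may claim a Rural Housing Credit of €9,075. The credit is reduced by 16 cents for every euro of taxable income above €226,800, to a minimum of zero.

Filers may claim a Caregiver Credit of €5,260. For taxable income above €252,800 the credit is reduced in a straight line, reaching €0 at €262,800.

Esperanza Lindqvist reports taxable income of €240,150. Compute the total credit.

Rural Housing Credit: 16% of the €13,350 excess over €226,800 is €2,136; credit = €9,075 − €2,136 = €6,939.
Caregiver Credit: €240,150 is at or below the €252,800 threshold, so the full €5,260 applies.
Total: €6,939 + €5,260 = €12,199.

€12,199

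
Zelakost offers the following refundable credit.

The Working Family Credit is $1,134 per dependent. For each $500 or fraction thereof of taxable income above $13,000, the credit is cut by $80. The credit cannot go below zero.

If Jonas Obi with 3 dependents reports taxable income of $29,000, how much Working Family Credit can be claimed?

Working Family Credit: base = 3 × $1,134 = $3,402. income exceeds $13,000 by $16,000, which is 32 full-or-partial $500 increments; reduction = 32 × $80 = $2,560, leaving $842.

$842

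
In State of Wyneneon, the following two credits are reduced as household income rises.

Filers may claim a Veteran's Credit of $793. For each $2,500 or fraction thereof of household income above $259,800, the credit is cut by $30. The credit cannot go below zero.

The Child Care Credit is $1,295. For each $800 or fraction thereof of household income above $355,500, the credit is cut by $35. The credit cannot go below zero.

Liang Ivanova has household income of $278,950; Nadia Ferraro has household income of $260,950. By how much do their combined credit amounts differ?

$210

Liang ($278,950): Veteran's Credit: income exceeds $259,800 by $19,150, which is 8 full-or-partial $2,500 increments; reduction = 8 × $30 = $240, leaving $553. Child Care Credit: $278,950 is at or below the $355,500 threshold, so the full $1,295 applies. total $553 + $1,295 = $1,848
Nadia ($260,950): Veteran's Credit: income exceeds $259,800 by $1,150, which is 1 full-or-partial $2,500 increment; reduction = 1 × $30 = $30, leaving $763. Child Care Credit: $260,950 is at or below the $355,500 threshold, so the full $1,295 applies. total $763 + $1,295 = $2,058
Difference: |$1,848 − $2,058| = $210.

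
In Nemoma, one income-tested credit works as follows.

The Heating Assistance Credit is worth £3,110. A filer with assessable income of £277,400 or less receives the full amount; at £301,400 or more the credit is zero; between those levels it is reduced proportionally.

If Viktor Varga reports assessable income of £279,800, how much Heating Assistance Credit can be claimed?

£2,799

Heating Assistance Credit: £279,800 is £2,400 into a £24,000 phase-out range, leaving 21,600/24,000 of the credit: £3,110 × 21,600/24,000 = £2,799.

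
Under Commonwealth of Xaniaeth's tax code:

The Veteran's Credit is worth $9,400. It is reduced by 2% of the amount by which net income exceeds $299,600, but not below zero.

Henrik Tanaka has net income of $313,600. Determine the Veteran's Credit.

$9,120

Veteran's Credit: 2% of the $14,000 excess over $299,600 is $280; credit = $9,400 − $280 = $9,120.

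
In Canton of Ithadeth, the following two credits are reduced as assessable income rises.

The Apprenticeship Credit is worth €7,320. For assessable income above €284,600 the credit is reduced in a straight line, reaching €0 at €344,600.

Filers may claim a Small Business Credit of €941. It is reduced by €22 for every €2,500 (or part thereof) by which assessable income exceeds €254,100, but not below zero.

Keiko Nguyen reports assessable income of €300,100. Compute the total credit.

Apprenticeship Credit: €300,100 is €15,500 into a €60,000 phase-out range, leaving 44,500/60,000 of the credit: €7,320 × 44,500/60,000 = €5,429.
Small Business Credit: income exceeds €254,100 by €46,000, which is 19 full-or-partial €2,500 increments; reduction = 19 × €22 = €418, leaving €523.
Total: €5,429 + €523 = €5,952.

€5,952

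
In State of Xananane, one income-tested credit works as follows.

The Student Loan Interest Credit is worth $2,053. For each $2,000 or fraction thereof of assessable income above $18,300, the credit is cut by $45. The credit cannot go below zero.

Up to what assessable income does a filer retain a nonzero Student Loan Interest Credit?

$108,300

After 45 increments the reduction is 45 × $45 = $2,025, leaving $28; one more increment wipes it out. Increment 45 ends at excess 45 × $2,000 = $90,000, so the highest qualifying income is $18,300 + $90,000 = $108,300.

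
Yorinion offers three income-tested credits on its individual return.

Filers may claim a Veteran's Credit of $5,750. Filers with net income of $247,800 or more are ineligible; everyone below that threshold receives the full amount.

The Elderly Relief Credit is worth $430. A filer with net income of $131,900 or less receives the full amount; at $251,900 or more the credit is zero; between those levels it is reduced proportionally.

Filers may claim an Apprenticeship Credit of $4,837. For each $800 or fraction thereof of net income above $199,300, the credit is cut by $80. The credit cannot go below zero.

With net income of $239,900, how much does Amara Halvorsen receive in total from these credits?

$6,550

Veteran's Credit: $239,900 is below the $247,800 cutoff, so the full $5,750 applies.
Elderly Relief Credit: $239,900 is $108,000 into a $120,000 phase-out range, leaving 12,000/120,000 of the credit: $430 × 12,000/120,000 = $43.
Apprenticeship Credit: income exceeds $199,300 by $40,600, which is 51 full-or-partial $800 increments; reduction = 51 × $80 = $4,080, leaving $757.
Total: $5,750 + $43 + $757 = $6,550.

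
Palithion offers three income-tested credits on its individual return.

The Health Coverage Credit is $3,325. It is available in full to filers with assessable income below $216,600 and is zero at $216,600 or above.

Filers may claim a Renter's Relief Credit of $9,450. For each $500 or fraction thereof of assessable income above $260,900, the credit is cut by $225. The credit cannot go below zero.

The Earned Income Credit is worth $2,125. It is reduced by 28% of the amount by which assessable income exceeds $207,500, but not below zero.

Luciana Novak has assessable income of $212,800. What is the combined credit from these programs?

$13,416

Health Coverage Credit: $212,800 is below the $216,600 cutoff, so the full $3,325 applies.
Renter's Relief Credit: $212,800 is at or below the $260,900 threshold, so the full $9,450 applies.
Earned Income Credit: 28% of the $5,300 excess over $207,500 is $1,484; credit = $2,125 − $1,484 = $641.
Total: $3,325 + $9,450 + $641 = $13,416.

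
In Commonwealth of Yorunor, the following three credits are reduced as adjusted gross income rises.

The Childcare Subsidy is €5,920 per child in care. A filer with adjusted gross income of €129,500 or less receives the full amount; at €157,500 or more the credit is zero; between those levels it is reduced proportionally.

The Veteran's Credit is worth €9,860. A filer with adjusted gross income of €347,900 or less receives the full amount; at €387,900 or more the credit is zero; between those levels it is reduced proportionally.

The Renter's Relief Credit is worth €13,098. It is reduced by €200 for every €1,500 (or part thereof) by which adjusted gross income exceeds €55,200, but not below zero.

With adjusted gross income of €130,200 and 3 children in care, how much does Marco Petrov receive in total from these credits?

Childcare Subsidy: base = 3 × €5,920 = €17,760. €130,200 is €700 into a €28,000 phase-out range, leaving 27,300/28,000 of the credit: €17,760 × 27,300/28,000 = €17,316.
Veteran's Credit: €130,200 is at or below the €347,900 threshold, so the full €9,860 applies.
Renter's Relief Credit: income exceeds €55,200 by €75,000, which is 50 full-or-partial €1,500 increments; reduction = 50 × €200 = €10,000, leaving €3,098.
Total: €17,316 + €9,860 + €3,098 = €30,274.

€30,274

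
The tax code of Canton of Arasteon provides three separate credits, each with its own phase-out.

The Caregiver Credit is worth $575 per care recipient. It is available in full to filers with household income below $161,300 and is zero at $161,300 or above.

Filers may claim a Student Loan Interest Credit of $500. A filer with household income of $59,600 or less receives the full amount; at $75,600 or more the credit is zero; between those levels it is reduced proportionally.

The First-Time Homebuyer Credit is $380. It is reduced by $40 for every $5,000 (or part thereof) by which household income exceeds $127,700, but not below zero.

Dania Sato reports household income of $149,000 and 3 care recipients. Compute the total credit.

Caregiver Credit: base = 3 × $575 = $1,725. $149,000 is below the $161,300 cutoff, so the full $1,725 applies.
Student Loan Interest Credit: $149,000 is at or above $75,600, so the credit is $0.
First-Time Homebuyer Credit: income exceeds $127,700 by $21,300, which is 5 full-or-partial $5,000 increments; reduction = 5 × $40 = $200, leaving $180.
Total: $1,725 + $0 + $180 = $1,905.

$1,905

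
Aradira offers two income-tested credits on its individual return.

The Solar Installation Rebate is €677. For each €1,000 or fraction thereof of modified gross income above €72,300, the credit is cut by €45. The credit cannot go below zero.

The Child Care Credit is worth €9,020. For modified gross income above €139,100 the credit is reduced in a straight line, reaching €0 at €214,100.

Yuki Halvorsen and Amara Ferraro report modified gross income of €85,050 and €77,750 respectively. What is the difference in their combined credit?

Yuki (€85,050): Solar Installation Rebate: income exceeds €72,300 by €12,750, which is 13 full-or-partial €1,000 increments; reduction = 13 × €45 = €585, leaving €92. Child Care Credit: €85,050 is at or below the €139,100 threshold, so the full €9,020 applies. total €92 + €9,020 = €9,112
Amara (€77,750): Solar Installation Rebate: income exceeds €72,300 by €5,450, which is 6 full-or-partial €1,000 increments; reduction = 6 × €45 = €270, leaving €407. Child Care Credit: €77,750 is at or below the €139,100 threshold, so the full €9,020 applies. total €407 + €9,020 = €9,427
Difference: |€9,112 − €9,427| = €315.

€315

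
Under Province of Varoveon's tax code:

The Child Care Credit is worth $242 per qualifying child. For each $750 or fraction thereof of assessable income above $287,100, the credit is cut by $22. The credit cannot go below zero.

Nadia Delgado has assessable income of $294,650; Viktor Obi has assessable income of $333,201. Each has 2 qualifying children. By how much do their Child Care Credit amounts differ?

$242

Nadia ($294,650): Child Care Credit: base = 2 × $242 = $484. income exceeds $287,100 by $7,550, which is 11 full-or-partial $750 increments; reduction = 11 × $22 = $242, leaving $242.
Viktor ($333,201): Child Care Credit: base = 2 × $242 = $484. income exceeds $287,100 by $46,101 → 62 increments × $22 = $1,364 ≥ base, so the credit is $0.
Difference: |$242 − $0| = $242.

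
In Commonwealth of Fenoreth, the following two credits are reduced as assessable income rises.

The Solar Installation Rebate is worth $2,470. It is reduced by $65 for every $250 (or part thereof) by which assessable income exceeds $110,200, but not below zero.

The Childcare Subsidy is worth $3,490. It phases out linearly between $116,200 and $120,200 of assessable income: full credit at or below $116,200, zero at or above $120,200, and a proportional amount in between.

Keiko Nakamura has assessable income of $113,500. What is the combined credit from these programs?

$5,050

Solar Installation Rebate: income exceeds $110,200 by $3,300, which is 14 full-or-partial $250 increments; reduction = 14 × $65 = $910, leaving $1,560.
Childcare Subsidy: $113,500 is at or below the $116,200 threshold, so the full $3,490 applies.
Total: $1,560 + $3,490 = $5,050.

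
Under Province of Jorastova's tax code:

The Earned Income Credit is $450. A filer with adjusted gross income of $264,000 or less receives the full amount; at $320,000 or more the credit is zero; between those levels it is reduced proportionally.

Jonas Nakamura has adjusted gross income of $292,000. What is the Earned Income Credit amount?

Earned Income Credit: $292,000 is $28,000 into a $56,000 phase-out range, leaving 28,000/56,000 of the credit: $450 × 28,000/56,000 = $225.

$225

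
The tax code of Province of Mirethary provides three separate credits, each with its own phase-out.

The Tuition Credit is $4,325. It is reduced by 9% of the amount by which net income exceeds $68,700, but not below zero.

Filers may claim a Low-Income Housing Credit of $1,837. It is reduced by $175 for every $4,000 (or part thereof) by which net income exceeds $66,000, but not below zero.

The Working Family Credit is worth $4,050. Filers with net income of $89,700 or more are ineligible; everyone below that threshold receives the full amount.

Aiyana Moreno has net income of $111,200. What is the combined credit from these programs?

Tuition Credit: 9% of the $42,500 excess over $68,700 is $3,825; credit = $4,325 − $3,825 = $500.
Low-Income Housing Credit: income exceeds $66,000 by $45,200 → 12 increments × $175 = $2,100 ≥ base, so the credit is $0.
Working Family Credit: $111,200 meets or exceeds the $89,700 cutoff, so the credit is $0.
Total: $500 + $0 + $0 = $500.

$500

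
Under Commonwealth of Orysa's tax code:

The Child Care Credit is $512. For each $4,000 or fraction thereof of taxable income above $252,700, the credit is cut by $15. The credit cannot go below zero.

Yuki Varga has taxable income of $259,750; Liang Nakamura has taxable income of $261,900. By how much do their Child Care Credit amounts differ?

Yuki ($259,750): Child Care Credit: income exceeds $252,700 by $7,050, which is 2 full-or-partial $4,000 increments; reduction = 2 × $15 = $30, leaving $482.
Liang ($261,900): Child Care Credit: income exceeds $252,700 by $9,200, which is 3 full-or-partial $4,000 increments; reduction = 3 × $15 = $45, leaving $467.
Difference: |$482 − $467| = $15.

$15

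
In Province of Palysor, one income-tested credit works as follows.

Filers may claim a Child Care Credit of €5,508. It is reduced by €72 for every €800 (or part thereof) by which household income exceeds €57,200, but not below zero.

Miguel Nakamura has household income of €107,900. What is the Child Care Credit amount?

Child Care Credit: income exceeds €57,200 by €50,700, which is 64 full-or-partial €800 increments; reduction = 64 × €72 = €4,608, leaving €900.

€900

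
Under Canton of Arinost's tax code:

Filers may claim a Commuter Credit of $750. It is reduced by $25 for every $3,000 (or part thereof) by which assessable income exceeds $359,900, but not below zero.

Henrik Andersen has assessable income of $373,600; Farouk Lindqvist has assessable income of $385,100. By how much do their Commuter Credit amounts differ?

Henrik ($373,600): Commuter Credit: income exceeds $359,900 by $13,700, which is 5 full-or-partial $3,000 increments; reduction = 5 × $25 = $125, leaving $625.
Farouk ($385,100): Commuter Credit: income exceeds $359,900 by $25,200, which is 9 full-or-partial $3,000 increments; reduction = 9 × $25 = $225, leaving $525.
Difference: |$625 − $525| = $100.

$100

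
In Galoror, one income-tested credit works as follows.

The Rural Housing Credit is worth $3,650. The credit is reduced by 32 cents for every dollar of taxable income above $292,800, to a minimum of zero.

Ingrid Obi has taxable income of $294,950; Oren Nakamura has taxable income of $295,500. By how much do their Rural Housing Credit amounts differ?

Ingrid ($294,950): Rural Housing Credit: 32% of the $2,150 excess over $292,800 is $688; credit = $3,650 − $688 = $2,962.
Oren ($295,500): Rural Housing Credit: 32% of the $2,700 excess over $292,800 is $864; credit = $3,650 − $864 = $2,786.
Difference: |$2,962 − $2,786| = $176.

$176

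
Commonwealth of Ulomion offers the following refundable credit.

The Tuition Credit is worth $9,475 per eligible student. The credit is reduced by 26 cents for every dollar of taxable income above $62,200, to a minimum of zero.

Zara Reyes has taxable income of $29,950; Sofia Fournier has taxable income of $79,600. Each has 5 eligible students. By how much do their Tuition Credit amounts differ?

Zara ($29,950): Tuition Credit: base = 5 × $9,475 = $47,375. $29,950 is at or below the $62,200 threshold, so the full $47,375 applies.
Sofia ($79,600): Tuition Credit: base = 5 × $9,475 = $47,375. 26% of the $17,400 excess over $62,200 is $4,524; credit = $47,375 − $4,524 = $42,851.
Difference: |$47,375 − $42,851| = $4,524.

$4,524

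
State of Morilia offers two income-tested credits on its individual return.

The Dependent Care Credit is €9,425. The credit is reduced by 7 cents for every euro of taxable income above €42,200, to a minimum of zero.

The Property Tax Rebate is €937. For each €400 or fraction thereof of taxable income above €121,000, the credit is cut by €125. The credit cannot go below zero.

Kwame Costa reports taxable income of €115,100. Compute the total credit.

€5,259

Dependent Care Credit: 7% of the €72,900 excess over €42,200 is €5,103; credit = €9,425 − €5,103 = €4,322.
Property Tax Rebate: €115,100 is at or below the €121,000 threshold, so the full €937 applies.
Total: €4,322 + €937 = €5,259.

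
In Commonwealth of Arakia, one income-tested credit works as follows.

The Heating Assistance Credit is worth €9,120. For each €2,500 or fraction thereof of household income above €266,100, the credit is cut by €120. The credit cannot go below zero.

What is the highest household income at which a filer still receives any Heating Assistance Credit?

€453,600

After 75 increments the reduction is 75 × €120 = €9,000, leaving €120; one more increment wipes it out. Increment 75 ends at excess 75 × €2,500 = €187,500, so the highest qualifying income is €266,100 + €187,500 = €453,600.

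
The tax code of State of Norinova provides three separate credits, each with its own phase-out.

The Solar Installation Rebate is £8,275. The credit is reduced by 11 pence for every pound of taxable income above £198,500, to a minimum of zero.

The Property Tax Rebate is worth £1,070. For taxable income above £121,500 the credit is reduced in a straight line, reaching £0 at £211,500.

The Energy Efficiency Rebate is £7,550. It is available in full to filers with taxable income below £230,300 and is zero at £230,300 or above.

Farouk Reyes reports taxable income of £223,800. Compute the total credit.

Solar Installation Rebate: 11% of the £25,300 excess over £198,500 is £2,783; credit = £8,275 − £2,783 = £5,492.
Property Tax Rebate: £223,800 is at or above £211,500, so the credit is £0.
Energy Efficiency Rebate: £223,800 is below the £230,300 cutoff, so the full £7,550 applies.
Total: £5,492 + £0 + £7,550 = £13,042.

£13,042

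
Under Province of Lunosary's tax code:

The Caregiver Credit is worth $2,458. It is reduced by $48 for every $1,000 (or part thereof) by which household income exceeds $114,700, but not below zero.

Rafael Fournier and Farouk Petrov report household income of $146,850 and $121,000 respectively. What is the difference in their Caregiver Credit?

Rafael ($146,850): Caregiver Credit: income exceeds $114,700 by $32,150, which is 33 full-or-partial $1,000 increments; reduction = 33 × $48 = $1,584, leaving $874.
Farouk ($121,000): Caregiver Credit: income exceeds $114,700 by $6,300, which is 7 full-or-partial $1,000 increments; reduction = 7 × $48 = $336, leaving $2,122.
Difference: |$874 − $2,122| = $1,248.

$1,248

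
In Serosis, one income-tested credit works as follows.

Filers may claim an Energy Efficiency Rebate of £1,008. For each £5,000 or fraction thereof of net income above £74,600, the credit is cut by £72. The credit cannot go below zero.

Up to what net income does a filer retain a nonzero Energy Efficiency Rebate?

After 13 increments the reduction is 13 × £72 = £936, leaving £72; one more increment wipes it out. Increment 13 ends at excess 13 × £5,000 = £65,000, so the highest qualifying income is £74,600 + £65,000 = £139,600.

£139,600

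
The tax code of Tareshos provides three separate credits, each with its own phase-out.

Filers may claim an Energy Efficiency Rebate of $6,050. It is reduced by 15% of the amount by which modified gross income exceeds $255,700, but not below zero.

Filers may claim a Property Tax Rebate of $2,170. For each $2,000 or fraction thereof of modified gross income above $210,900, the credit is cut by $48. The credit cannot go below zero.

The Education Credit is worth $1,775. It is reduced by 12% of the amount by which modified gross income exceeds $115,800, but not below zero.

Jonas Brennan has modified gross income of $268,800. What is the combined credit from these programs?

$4,863

Energy Efficiency Rebate: 15% of the $13,100 excess over $255,700 is $1,965; credit = $6,050 − $1,965 = $4,085.
Property Tax Rebate: income exceeds $210,900 by $57,900, which is 29 full-or-partial $2,000 increments; reduction = 29 × $48 = $1,392, leaving $778.
Education Credit: 12% of the $153,000 excess over $115,800 is $18,360 ≥ base, so the credit is $0.
Total: $4,085 + $778 + $0 = $4,863.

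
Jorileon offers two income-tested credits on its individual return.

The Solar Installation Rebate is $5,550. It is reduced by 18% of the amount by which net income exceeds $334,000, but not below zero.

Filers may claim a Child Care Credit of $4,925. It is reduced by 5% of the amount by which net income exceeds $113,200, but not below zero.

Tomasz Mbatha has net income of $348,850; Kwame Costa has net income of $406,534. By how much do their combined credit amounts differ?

$2,877

Tomasz ($348,850): Solar Installation Rebate: 18% of the $14,850 excess over $334,000 is $2,673; credit = $5,550 − $2,673 = $2,877. Child Care Credit: 5% of the $235,650 excess over $113,200 is $11,782.50 ≥ base, so the credit is $0. total $2,877 + $0 = $2,877
Kwame ($406,534): Solar Installation Rebate: 18% of the $72,534 excess over $334,000 is $13,056.12 ≥ base, so the credit is $0. Child Care Credit: 5% of the $293,334 excess over $113,200 is $14,666.70 ≥ base, so the credit is $0. total $0 + $0 = $0
Difference: |$2,877 − $0| = $2,877.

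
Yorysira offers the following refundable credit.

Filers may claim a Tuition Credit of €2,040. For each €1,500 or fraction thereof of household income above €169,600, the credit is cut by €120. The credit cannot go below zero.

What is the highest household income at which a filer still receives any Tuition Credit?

After 16 increments the reduction is 16 × €120 = €1,920, leaving €120; one more increment wipes it out. Increment 16 ends at excess 16 × €1,500 = €24,000, so the highest qualifying income is €169,600 + €24,000 = €193,600.

€193,600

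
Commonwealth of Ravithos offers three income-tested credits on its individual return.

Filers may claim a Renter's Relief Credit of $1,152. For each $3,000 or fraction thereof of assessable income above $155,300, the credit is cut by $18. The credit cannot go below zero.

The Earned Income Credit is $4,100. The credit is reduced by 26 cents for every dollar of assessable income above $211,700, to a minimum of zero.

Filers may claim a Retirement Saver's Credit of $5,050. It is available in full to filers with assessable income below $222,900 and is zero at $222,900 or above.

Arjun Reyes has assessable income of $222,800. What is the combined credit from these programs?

Renter's Relief Credit: income exceeds $155,300 by $67,500, which is 23 full-or-partial $3,000 increments; reduction = 23 × $18 = $414, leaving $738.
Earned Income Credit: 26% of the $11,100 excess over $211,700 is $2,886; credit = $4,100 − $2,886 = $1,214.
Retirement Saver's Credit: $222,800 is below the $222,900 cutoff, so the full $5,050 applies.
Total: $738 + $1,214 + $5,050 = $7,002.

$7,002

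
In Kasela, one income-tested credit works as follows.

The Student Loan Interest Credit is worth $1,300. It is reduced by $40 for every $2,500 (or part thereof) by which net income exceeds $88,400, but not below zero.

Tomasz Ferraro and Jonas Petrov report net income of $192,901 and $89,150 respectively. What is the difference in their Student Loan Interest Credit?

$1,260

Tomasz ($192,901): Student Loan Interest Credit: income exceeds $88,400 by $104,501 → 42 increments × $40 = $1,680 ≥ base, so the credit is $0.
Jonas ($89,150): Student Loan Interest Credit: income exceeds $88,400 by $750, which is 1 full-or-partial $2,500 increment; reduction = 1 × $40 = $40, leaving $1,260.
Difference: |$0 − $1,260| = $1,260.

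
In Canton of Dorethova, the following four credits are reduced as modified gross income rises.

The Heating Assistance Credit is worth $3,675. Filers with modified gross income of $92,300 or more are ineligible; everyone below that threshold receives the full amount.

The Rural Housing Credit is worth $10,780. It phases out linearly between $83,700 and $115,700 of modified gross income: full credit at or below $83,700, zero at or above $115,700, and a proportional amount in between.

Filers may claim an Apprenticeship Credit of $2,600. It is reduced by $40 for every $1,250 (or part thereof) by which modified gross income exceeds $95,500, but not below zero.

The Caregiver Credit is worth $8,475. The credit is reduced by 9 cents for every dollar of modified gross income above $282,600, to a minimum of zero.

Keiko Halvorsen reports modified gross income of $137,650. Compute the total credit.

Heating Assistance Credit: $137,650 meets or exceeds the $92,300 cutoff, so the credit is $0.
Rural Housing Credit: $137,650 is at or above $115,700, so the credit is $0.
Apprenticeship Credit: income exceeds $95,500 by $42,150, which is 34 full-or-partial $1,250 increments; reduction = 34 × $40 = $1,360, leaving $1,240.
Caregiver Credit: $137,650 is at or below the $282,600 threshold, so the full $8,475 applies.
Total: $0 + $0 + $1,240 + $8,475 = $9,715.

$9,715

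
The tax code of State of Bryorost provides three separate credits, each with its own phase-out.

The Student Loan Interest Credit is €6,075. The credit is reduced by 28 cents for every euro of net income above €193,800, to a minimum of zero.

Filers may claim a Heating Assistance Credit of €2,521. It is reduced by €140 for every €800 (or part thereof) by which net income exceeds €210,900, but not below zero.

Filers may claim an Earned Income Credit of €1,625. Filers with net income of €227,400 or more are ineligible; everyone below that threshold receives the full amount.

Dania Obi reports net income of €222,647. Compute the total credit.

Student Loan Interest Credit: 28% of the €28,847 excess over €193,800 is €8,077.16 ≥ base, so the credit is €0.
Heating Assistance Credit: income exceeds €210,900 by €11,747, which is 15 full-or-partial €800 increments; reduction = 15 × €140 = €2,100, leaving €421.
Earned Income Credit: €222,647 is below the €227,400 cutoff, so the full €1,625 applies.
Total: €0 + €421 + €1,625 = €2,046.

€2,046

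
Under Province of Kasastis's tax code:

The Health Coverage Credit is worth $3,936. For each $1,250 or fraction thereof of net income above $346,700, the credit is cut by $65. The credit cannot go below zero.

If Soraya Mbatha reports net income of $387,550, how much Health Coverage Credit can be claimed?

$1,791

Health Coverage Credit: income exceeds $346,700 by $40,850, which is 33 full-or-partial $1,250 increments; reduction = 33 × $65 = $2,145, leaving $1,791.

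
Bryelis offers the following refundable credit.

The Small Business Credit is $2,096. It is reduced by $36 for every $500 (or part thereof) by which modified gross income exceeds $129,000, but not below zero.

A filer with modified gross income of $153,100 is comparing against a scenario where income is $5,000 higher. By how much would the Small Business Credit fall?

$332

At $153,100 — income exceeds $129,000 by $24,100, which is 49 full-or-partial $500 increments; reduction = 49 × $36 = $1,764, leaving $332.
At $158,100 — income exceeds $129,000 by $29,100 → 59 increments × $36 = $2,124 ≥ base, so the credit is $0.
Lost: $332 − $0 = $332.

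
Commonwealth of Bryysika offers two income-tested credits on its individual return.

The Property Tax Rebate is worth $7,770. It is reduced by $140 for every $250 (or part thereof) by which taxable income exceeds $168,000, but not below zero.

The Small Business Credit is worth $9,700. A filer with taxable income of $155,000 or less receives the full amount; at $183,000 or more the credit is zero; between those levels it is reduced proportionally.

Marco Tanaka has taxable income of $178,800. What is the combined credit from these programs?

Property Tax Rebate: income exceeds $168,000 by $10,800, which is 44 full-or-partial $250 increments; reduction = 44 × $140 = $6,160, leaving $1,610.
Small Business Credit: $178,800 is $23,800 into a $28,000 phase-out range, leaving 4,200/28,000 of the credit: $9,700 × 4,200/28,000 = $1,455.
Total: $1,610 + $1,455 = $3,065.

$3,065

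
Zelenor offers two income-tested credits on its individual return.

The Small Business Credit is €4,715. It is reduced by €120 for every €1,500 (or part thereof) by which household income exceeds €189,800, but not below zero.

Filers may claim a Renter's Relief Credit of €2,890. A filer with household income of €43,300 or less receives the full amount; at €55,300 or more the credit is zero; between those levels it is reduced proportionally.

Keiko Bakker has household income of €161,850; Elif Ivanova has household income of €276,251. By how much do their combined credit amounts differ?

€4,715

Keiko (€161,850): Small Business Credit: €161,850 is at or below the €189,800 threshold, so the full €4,715 applies. Renter's Relief Credit: €161,850 is at or above €55,300, so the credit is €0. total €4,715 + €0 = €4,715
Elif (€276,251): Small Business Credit: income exceeds €189,800 by €86,451 → 58 increments × €120 = €6,960 ≥ base, so the credit is €0. Renter's Relief Credit: €276,251 is at or above €55,300, so the credit is €0. total €0 + €0 = €0
Difference: |€4,715 − €0| = €4,715.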